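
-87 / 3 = -29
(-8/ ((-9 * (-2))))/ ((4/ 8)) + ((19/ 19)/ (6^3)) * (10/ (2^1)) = -187/ 216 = -0.87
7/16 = 0.44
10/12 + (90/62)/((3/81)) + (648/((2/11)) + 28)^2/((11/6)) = 14399231719/2046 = 7037747.66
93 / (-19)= -93 / 19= -4.89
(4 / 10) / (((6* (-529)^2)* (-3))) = -1 / 12592845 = -0.00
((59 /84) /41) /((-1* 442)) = -59 /1522248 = -0.00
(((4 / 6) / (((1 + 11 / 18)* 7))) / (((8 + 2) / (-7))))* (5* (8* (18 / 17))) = -864 / 493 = -1.75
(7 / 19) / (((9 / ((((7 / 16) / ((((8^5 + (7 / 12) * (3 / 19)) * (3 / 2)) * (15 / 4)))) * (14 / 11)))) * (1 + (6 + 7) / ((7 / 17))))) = 2401 / 632393375625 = 0.00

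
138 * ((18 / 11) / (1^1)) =2484 / 11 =225.82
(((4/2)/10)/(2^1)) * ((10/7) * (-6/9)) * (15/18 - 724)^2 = -49806.67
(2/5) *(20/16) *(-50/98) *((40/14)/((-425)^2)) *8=-0.00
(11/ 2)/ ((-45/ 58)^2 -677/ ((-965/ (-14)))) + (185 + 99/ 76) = 38401822743/ 206788172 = 185.71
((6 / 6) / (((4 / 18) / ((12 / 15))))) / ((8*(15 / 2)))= 3 / 50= 0.06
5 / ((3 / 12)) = 20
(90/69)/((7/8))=240/161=1.49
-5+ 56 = 51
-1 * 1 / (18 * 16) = -1 / 288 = -0.00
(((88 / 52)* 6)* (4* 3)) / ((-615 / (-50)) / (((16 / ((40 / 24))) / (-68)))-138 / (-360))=-190080 / 135317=-1.40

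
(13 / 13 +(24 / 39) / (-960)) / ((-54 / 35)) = -10913 / 16848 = -0.65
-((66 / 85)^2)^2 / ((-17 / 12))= 227696832 / 887410625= 0.26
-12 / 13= -0.92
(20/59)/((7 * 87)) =20/35931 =0.00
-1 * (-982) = 982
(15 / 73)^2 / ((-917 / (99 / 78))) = -7425 / 127054018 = -0.00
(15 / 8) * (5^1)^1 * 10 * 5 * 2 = 1875 / 2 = 937.50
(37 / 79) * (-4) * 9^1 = -1332 / 79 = -16.86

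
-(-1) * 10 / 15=2 / 3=0.67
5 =5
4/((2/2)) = 4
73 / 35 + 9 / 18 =181 / 70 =2.59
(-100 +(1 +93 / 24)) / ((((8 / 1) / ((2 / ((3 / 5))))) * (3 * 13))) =-3805 / 3744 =-1.02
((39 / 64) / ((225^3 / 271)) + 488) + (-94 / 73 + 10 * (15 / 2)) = 561.71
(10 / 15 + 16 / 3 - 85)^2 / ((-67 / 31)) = -193471 / 67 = -2887.63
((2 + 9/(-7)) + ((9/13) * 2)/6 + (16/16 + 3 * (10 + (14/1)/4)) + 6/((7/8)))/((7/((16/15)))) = 23928/3185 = 7.51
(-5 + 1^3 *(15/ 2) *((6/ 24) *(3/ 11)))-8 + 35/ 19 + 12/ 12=-16129/ 1672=-9.65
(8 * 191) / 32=191 / 4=47.75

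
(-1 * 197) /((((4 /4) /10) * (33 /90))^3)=-3996243.43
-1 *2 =-2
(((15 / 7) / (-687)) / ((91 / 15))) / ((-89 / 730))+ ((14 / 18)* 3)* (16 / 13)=112015178 / 38948091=2.88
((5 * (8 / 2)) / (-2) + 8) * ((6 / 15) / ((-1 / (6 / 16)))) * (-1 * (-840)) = 252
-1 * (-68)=68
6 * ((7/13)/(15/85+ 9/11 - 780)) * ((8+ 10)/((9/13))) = -2618/24279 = -0.11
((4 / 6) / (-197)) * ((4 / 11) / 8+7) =-155 / 6501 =-0.02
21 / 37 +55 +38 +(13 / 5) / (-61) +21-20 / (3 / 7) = 2297342 / 33855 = 67.86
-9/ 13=-0.69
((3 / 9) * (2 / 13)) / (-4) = -1 / 78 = -0.01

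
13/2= 6.50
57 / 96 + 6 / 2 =3.59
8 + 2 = 10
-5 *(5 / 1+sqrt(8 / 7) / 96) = -25- 5 *sqrt(14) / 336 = -25.06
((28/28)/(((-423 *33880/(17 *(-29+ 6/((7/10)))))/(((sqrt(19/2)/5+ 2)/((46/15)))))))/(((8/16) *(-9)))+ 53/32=833783261/503417376 - 221 *sqrt(38)/1258543440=1.66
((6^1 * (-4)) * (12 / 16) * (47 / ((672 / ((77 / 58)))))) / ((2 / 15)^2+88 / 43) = -15005925 / 18534016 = -0.81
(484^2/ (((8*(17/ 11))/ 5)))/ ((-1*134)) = -805255/ 1139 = -706.98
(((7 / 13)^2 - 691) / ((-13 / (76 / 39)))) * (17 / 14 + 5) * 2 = 257272920 / 199927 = 1286.83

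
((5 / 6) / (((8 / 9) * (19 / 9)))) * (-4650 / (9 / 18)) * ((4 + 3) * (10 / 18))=-1220625 / 76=-16060.86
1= 1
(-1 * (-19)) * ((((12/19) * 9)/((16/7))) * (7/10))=1323/40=33.08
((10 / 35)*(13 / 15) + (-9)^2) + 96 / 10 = 9539 / 105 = 90.85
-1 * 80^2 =-6400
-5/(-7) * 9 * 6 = 270/7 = 38.57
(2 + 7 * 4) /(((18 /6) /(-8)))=-80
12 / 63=4 / 21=0.19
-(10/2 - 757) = 752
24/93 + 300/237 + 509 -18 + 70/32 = 19384771/39184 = 494.71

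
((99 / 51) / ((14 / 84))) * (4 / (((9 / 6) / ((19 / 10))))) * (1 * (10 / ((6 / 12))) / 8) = 2508 / 17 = 147.53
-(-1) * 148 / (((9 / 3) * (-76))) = -37 / 57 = -0.65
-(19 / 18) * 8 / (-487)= 76 / 4383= 0.02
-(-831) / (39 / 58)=16066 / 13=1235.85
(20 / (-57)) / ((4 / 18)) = -30 / 19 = -1.58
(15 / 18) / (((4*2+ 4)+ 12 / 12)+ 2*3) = 0.04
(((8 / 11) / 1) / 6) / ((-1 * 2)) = -2 / 33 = -0.06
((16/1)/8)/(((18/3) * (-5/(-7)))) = 7/15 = 0.47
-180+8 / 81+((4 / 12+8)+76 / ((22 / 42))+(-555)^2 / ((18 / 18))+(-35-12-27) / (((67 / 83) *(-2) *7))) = 128708851057 / 417879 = 308005.07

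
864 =864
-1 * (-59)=59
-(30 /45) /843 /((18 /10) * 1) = -10 /22761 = -0.00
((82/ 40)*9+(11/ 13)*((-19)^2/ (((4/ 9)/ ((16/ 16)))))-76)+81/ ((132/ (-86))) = 825061/ 1430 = 576.97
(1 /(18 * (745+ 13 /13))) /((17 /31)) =31 /228276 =0.00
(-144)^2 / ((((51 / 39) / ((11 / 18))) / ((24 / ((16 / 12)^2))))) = 2223936 / 17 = 130819.76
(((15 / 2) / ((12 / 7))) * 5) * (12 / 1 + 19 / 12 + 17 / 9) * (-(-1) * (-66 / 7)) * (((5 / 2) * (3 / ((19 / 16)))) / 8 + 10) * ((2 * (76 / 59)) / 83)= -31400875 / 29382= -1068.71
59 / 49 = 1.20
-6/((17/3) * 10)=-9/85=-0.11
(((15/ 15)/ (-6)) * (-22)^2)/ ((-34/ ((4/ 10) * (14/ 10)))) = 1694/ 1275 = 1.33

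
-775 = -775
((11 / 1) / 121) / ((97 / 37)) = 37 / 1067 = 0.03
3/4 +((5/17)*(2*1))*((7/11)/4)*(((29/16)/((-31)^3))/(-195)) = 5214378515/6952504416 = 0.75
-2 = -2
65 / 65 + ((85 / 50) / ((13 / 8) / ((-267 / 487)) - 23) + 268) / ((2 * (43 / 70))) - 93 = 300682524 / 2384737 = 126.09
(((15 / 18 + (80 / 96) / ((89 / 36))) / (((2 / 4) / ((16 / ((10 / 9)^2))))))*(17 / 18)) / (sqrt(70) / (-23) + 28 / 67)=43879975*sqrt(70) / 1490839 + 60253100 / 212977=529.16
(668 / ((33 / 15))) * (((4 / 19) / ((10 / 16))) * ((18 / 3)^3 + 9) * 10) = 48096000 / 209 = 230124.40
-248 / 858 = -124 / 429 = -0.29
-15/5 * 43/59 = -129/59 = -2.19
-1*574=-574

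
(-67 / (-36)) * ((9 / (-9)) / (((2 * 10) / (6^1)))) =-67 / 120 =-0.56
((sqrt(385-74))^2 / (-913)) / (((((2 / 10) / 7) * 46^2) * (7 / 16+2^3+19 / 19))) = -43540 / 72929527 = -0.00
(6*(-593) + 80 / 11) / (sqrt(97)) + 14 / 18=7 / 9- 39058*sqrt(97) / 1067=-359.74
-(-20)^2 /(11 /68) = -2472.73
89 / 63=1.41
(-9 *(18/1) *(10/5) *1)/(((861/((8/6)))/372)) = -53568/287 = -186.65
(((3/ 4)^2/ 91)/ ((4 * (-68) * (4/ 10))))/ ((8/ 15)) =-675/ 6336512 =-0.00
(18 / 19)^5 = 1889568 / 2476099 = 0.76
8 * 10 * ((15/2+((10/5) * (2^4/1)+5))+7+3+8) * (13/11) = 65000/11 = 5909.09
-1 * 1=-1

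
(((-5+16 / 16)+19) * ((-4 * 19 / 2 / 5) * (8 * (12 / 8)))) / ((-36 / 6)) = 228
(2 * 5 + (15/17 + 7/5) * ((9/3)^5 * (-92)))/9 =-4336214/765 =-5668.25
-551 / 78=-7.06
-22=-22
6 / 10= 3 / 5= 0.60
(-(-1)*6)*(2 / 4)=3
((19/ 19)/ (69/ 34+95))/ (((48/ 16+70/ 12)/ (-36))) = -7344/ 174847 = -0.04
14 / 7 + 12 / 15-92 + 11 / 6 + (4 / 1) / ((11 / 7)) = -27991 / 330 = -84.82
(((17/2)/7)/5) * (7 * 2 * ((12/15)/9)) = 68/225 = 0.30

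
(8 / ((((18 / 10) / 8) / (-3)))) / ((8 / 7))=-280 / 3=-93.33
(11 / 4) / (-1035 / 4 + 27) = -11 / 927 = -0.01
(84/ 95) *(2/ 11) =168/ 1045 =0.16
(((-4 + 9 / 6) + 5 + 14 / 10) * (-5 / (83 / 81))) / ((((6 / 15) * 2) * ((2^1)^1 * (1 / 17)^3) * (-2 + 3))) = -77600835 / 1328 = -58434.36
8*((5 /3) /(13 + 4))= 40 /51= 0.78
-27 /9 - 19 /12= -55 /12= -4.58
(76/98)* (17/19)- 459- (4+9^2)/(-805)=-516392/1127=-458.20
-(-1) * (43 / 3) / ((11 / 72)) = 1032 / 11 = 93.82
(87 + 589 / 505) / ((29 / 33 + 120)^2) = 48486636 / 8035621105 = 0.01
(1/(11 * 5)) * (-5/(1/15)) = -15/11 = -1.36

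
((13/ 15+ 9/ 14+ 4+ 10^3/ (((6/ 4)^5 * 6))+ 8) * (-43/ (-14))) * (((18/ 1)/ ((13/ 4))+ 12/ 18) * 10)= 9414261373/ 1393119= 6757.69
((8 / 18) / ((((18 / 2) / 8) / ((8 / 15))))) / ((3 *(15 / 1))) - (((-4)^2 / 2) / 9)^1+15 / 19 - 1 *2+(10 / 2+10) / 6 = 842003 / 2077650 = 0.41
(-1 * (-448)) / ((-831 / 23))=-12.40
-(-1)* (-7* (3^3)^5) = -100442349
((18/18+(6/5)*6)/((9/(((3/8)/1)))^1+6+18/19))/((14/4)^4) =3116/1764735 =0.00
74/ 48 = 37/ 24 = 1.54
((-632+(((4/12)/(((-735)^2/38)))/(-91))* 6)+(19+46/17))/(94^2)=-510039929417/7384493270700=-0.07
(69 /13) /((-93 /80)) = -1840 /403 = -4.57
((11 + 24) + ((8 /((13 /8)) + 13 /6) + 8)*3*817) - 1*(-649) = 979393 /26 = 37668.96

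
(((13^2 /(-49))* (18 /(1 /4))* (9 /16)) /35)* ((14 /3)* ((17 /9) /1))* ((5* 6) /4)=-263.85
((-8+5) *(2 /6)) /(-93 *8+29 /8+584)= 0.01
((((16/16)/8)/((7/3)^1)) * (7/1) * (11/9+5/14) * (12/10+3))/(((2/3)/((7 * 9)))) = 37611/160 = 235.07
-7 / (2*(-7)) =1 / 2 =0.50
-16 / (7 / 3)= -48 / 7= -6.86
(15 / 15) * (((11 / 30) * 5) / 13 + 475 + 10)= 37841 / 78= 485.14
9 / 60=3 / 20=0.15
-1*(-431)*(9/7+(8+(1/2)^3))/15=227137/840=270.40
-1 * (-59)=59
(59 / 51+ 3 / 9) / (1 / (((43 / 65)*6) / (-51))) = -6536 / 56355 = -0.12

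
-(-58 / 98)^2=-841 / 2401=-0.35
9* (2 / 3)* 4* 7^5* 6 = 2420208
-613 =-613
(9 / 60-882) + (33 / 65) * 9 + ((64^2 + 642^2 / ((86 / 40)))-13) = 2179092741 / 11180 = 194909.91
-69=-69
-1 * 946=-946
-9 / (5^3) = -9 / 125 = -0.07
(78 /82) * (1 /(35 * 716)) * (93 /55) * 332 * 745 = 44855109 /2825515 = 15.88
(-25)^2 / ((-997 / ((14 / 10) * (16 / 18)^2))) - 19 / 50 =-4334383 / 4037850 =-1.07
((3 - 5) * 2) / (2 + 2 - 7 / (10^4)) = -40000 / 39993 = -1.00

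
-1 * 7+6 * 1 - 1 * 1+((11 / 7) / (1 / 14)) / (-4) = -15 / 2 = -7.50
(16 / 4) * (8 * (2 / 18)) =32 / 9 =3.56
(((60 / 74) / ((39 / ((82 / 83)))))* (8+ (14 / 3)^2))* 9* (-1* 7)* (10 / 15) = -3076640 / 119769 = -25.69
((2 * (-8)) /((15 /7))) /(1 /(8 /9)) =-896 /135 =-6.64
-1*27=-27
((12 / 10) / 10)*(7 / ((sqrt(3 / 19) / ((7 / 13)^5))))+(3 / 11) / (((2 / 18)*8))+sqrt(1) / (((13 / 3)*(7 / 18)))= 117649*sqrt(57) / 9282325+7209 / 8008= 1.00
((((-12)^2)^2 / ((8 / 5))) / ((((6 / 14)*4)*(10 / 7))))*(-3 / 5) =-15876 / 5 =-3175.20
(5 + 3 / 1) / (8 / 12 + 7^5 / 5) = 120 / 50431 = 0.00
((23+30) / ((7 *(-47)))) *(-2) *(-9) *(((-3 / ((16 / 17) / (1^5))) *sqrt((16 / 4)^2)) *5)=121635 / 658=184.86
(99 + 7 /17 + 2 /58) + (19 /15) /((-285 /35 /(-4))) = 2220019 /22185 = 100.07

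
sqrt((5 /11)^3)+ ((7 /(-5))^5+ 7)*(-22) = -111496 /3125+ 5*sqrt(55) /121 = -35.37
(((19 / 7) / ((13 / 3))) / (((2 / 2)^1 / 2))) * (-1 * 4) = -5.01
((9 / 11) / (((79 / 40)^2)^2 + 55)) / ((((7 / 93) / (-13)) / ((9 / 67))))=-250698240000 / 927330667879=-0.27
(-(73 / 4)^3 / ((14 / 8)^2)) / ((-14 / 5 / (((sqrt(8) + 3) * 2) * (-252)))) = -52517295 / 49-35011530 * sqrt(2) / 49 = -2082266.85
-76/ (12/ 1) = -19/ 3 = -6.33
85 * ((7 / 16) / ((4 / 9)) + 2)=16235 / 64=253.67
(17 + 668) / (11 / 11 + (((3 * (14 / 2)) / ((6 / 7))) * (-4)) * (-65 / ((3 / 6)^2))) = 685 / 25481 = 0.03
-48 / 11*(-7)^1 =336 / 11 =30.55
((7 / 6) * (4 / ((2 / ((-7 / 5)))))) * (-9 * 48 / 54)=392 / 15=26.13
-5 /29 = -0.17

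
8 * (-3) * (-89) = 2136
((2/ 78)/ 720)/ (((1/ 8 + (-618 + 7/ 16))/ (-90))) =2/ 385281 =0.00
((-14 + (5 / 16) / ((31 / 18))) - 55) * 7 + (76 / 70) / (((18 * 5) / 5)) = -37628023 / 78120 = -481.67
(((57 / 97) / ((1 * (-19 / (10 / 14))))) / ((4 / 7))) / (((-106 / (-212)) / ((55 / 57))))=-275 / 3686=-0.07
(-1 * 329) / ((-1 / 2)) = 658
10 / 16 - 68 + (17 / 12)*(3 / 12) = -3217 / 48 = -67.02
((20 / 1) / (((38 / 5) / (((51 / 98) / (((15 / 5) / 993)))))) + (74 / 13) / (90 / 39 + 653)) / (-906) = -513614267 / 1026522462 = -0.50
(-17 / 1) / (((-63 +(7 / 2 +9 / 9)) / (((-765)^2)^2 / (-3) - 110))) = -3881534077490 / 117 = -33175504935.81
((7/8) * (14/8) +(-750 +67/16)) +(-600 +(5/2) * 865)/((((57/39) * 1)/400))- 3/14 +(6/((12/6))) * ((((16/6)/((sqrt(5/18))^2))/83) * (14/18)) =753985518877/1766240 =426887.35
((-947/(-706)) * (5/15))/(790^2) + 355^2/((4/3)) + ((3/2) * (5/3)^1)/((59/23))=7371478402678123/77988784200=94519.72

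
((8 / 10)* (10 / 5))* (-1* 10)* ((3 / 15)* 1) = -16 / 5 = -3.20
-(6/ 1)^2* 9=-324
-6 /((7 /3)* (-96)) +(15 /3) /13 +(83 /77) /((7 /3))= 97915 /112112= 0.87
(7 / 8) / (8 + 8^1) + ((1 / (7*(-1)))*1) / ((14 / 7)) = -15 / 896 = -0.02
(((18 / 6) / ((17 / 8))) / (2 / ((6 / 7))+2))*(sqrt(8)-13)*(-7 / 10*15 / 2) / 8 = 189 / 68-189*sqrt(2) / 442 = 2.17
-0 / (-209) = 0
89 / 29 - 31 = -810 / 29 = -27.93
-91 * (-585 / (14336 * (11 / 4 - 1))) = 7605 / 3584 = 2.12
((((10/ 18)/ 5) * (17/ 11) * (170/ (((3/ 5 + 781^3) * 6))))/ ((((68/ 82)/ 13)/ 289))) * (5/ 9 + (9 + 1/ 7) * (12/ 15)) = 32457906455/ 89135376028776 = 0.00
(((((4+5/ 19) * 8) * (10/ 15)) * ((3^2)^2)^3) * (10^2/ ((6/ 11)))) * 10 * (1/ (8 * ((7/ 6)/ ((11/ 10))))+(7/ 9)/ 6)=729172481400/ 133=5482499860.15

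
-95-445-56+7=-589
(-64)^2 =4096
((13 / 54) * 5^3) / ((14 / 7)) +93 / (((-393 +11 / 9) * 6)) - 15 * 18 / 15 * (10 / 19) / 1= 10008389 / 1808838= 5.53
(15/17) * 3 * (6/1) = 270/17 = 15.88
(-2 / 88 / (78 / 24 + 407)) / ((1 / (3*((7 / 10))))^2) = -147 / 601700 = -0.00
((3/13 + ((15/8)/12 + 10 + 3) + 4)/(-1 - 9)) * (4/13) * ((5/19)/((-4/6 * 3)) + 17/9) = -1449011/1541280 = -0.94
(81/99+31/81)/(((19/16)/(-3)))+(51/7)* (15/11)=272605/39501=6.90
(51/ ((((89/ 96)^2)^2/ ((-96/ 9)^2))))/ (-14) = -246423748608/ 439195687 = -561.08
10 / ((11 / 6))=60 / 11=5.45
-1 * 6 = -6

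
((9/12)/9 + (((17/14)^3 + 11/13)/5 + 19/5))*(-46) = -54281219/267540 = -202.89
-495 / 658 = -0.75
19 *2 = 38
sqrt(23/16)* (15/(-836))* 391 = -5865* sqrt(23)/3344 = -8.41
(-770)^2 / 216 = 148225 / 54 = 2744.91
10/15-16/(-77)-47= -10655/231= -46.13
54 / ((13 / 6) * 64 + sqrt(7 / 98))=943488 / 2422775 - 486 * sqrt(14) / 2422775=0.39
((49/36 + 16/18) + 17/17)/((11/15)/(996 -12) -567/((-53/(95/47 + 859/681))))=2086536330/22546778119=0.09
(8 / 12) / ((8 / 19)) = 1.58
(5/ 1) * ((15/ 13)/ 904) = 75/ 11752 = 0.01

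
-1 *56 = -56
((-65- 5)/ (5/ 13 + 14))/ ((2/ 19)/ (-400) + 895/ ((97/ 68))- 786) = 335426000/ 10930467339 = 0.03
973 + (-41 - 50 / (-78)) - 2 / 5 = 181787 / 195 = 932.24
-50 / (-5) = 10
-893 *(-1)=893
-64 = -64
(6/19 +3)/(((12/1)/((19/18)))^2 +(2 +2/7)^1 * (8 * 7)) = 1197/92864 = 0.01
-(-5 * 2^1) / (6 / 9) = 15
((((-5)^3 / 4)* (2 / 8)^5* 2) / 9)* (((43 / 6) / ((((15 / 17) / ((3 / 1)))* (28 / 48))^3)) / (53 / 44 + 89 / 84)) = -6971547 / 1640128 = -4.25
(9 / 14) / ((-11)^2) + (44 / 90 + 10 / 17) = 1402741 / 1295910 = 1.08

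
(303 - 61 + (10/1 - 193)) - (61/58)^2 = 194755/3364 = 57.89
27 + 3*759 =2304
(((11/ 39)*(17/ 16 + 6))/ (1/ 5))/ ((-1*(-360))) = 1243/ 44928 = 0.03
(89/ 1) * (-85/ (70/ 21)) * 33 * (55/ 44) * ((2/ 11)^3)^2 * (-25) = 13617000/ 161051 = 84.55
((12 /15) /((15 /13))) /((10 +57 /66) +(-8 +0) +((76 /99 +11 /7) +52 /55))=24024 /213035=0.11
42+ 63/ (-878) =36813/ 878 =41.93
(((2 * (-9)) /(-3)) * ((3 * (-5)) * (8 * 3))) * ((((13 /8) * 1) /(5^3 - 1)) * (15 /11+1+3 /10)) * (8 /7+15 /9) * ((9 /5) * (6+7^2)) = -18203211 /868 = -20971.44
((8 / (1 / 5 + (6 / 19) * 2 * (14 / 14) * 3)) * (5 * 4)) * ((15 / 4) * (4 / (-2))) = -114000 / 199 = -572.86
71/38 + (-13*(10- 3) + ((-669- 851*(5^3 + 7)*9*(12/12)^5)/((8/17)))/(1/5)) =-1633839603/152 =-10748944.76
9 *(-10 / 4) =-45 / 2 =-22.50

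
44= 44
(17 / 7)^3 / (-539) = -4913 / 184877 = -0.03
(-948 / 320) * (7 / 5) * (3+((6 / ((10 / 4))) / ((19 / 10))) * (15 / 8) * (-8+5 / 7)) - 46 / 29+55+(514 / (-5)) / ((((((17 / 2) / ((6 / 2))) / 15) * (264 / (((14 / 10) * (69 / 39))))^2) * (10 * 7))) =86225002227919 / 766183132000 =112.54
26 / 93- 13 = -12.72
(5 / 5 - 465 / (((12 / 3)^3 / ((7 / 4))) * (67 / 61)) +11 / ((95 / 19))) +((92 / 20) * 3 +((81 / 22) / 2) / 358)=183347765 / 33772288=5.43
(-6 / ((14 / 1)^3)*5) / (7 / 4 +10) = -15 / 16121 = -0.00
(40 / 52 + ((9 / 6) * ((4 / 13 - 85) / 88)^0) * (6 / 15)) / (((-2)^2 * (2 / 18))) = 801 / 260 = 3.08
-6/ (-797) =0.01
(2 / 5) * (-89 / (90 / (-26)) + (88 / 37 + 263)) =116.44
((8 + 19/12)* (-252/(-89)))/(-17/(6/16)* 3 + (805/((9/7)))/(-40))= -173880/971791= -0.18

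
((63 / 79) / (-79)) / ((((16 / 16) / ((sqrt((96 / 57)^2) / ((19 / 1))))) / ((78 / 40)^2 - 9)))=261954 / 56325025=0.00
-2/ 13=-0.15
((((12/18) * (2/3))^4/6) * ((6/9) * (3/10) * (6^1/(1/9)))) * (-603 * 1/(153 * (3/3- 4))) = 17152/185895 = 0.09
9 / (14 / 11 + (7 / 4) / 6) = 2376 / 413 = 5.75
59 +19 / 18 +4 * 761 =55873 / 18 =3104.06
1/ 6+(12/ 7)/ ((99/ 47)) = 151/ 154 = 0.98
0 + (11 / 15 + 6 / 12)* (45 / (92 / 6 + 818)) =333 / 5000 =0.07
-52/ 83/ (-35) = 52/ 2905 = 0.02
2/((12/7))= 7/6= 1.17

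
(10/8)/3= 5/12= 0.42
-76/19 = -4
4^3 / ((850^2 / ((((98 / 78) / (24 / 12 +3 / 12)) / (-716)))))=-784 / 11348488125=-0.00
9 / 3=3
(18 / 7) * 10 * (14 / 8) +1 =46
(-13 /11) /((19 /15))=-195 /209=-0.93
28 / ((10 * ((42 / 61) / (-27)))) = -549 / 5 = -109.80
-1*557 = -557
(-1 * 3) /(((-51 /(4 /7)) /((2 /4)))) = 2 /119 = 0.02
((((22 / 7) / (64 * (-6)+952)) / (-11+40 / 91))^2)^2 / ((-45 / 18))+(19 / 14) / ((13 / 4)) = 527096965699783026461029 / 1262258523123255742215040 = 0.42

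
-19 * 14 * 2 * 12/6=-1064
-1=-1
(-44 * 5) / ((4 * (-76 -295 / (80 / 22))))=440 / 1257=0.35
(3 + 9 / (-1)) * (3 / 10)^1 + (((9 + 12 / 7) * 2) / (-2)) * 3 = -1188 / 35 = -33.94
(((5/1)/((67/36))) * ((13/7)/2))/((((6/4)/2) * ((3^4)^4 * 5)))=104/6729637383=0.00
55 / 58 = 0.95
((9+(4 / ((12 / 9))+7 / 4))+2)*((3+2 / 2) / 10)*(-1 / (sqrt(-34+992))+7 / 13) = 441 / 130 - 63*sqrt(958) / 9580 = 3.19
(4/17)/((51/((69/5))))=0.06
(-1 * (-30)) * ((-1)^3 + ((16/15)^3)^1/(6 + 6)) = -18202/675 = -26.97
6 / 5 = 1.20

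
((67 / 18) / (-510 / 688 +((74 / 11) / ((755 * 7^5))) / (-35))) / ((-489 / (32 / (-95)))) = -360313973317760 / 104170090156697889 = -0.00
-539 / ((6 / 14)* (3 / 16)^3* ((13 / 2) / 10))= -309084160 / 1053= -293527.22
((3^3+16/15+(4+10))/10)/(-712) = -631/106800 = -0.01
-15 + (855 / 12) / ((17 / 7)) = 975 / 68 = 14.34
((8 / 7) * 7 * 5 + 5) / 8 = 45 / 8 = 5.62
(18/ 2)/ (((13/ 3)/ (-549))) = -14823/ 13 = -1140.23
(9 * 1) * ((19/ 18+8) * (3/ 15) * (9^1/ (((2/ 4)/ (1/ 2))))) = 146.70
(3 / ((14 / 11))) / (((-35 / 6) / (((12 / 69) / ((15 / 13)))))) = -1716 / 28175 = -0.06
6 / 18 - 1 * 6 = -17 / 3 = -5.67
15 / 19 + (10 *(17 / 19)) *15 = 135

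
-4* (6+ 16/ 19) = -520/ 19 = -27.37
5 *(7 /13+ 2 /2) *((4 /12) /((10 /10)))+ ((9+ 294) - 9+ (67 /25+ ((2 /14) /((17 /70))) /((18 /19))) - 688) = -19300012 /49725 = -388.13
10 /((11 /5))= 50 /11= 4.55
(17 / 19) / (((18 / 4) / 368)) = 12512 / 171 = 73.17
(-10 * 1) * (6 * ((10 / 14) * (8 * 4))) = -9600 / 7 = -1371.43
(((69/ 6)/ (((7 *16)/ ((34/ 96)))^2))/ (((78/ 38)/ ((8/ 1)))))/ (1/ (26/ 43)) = 126293/ 466034688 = 0.00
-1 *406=-406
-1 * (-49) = 49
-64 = -64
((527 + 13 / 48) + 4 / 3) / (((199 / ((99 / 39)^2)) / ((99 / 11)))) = 82893591 / 538096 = 154.05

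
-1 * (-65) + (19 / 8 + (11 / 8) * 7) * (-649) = -7723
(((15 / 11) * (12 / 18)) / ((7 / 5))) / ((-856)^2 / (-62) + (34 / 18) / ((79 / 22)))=-551025 / 10028328079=-0.00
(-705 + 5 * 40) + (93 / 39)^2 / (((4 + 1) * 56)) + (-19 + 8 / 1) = -24416159 / 47320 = -515.98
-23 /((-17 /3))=4.06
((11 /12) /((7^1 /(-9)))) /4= -0.29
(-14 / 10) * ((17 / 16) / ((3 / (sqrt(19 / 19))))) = -119 / 240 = -0.50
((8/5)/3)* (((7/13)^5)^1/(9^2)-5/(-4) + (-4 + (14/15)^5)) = -4604130864794/4229259328125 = -1.09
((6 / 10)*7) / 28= 3 / 20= 0.15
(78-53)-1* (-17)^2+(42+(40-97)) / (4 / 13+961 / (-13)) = -84151 / 319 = -263.80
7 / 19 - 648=-12305 / 19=-647.63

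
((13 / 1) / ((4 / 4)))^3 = 2197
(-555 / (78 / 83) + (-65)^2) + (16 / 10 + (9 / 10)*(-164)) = 90699 / 26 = 3488.42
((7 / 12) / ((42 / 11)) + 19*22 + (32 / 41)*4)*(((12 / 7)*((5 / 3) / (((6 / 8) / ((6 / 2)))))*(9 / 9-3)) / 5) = -4974412 / 2583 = -1925.83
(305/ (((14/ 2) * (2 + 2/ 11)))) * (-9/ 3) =-3355/ 56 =-59.91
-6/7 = -0.86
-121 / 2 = -60.50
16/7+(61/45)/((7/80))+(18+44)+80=1438/9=159.78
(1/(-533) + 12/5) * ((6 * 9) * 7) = 2415798/2665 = 906.49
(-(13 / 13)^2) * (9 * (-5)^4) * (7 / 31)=-39375 / 31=-1270.16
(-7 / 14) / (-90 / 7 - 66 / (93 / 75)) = 217 / 28680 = 0.01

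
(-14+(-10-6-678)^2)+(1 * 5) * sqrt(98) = 35 * sqrt(2)+481622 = 481671.50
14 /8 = 7 /4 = 1.75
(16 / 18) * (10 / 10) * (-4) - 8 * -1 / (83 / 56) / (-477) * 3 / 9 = -422752 / 118773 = -3.56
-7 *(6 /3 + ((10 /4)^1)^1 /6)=-203 /12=-16.92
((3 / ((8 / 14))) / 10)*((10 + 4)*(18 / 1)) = 1323 / 10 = 132.30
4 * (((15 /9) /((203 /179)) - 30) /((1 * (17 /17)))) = -69500 /609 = -114.12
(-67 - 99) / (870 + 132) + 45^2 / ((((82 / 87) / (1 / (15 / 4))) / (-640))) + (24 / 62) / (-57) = -4436252076931 / 12098649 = -366673.34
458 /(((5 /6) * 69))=916 /115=7.97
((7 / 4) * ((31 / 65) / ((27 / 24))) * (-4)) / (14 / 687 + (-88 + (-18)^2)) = -198772 / 15809235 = -0.01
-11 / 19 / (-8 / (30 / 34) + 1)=15 / 209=0.07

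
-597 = -597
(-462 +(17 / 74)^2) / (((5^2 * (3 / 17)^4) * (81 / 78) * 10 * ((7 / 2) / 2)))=-2746596353579 / 2619752625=-1048.42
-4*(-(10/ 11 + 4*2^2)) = 744/ 11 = 67.64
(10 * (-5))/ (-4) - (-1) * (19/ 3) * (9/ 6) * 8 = 177/ 2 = 88.50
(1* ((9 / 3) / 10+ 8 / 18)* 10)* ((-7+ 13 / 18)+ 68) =74437 / 162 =459.49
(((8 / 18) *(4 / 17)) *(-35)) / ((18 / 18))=-560 / 153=-3.66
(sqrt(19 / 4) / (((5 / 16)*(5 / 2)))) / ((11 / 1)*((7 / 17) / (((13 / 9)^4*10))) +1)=15537184*sqrt(19) / 26802835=2.53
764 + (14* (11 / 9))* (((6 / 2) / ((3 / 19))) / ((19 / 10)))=8416 / 9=935.11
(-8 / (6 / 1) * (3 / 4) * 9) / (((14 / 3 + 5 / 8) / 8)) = -1728 / 127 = -13.61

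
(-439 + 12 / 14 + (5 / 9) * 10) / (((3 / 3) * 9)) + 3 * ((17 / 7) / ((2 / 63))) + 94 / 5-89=630701 / 5670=111.23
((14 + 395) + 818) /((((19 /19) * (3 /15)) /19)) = 116565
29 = 29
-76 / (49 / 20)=-1520 / 49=-31.02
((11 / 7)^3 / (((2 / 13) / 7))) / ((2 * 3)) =17303 / 588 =29.43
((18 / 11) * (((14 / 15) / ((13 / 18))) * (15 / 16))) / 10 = 567 / 2860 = 0.20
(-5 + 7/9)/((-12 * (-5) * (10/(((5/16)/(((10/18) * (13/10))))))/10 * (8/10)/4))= -95/624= -0.15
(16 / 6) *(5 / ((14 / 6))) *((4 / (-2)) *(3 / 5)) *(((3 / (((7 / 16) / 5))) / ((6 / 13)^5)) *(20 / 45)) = -59406880 / 11907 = -4989.24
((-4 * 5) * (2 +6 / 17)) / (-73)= 800 / 1241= 0.64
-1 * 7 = -7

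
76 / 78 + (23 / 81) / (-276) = 12299 / 12636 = 0.97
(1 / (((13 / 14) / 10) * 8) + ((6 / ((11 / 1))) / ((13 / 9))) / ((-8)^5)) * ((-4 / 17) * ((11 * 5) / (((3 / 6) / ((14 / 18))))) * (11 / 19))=-1214248805 / 77395968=-15.69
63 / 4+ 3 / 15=319 / 20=15.95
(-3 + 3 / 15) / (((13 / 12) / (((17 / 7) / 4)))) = -102 / 65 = -1.57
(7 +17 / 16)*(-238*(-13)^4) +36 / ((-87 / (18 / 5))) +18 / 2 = -54804981.36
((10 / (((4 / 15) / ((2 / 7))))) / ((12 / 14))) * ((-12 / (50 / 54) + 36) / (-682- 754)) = -72 / 359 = -0.20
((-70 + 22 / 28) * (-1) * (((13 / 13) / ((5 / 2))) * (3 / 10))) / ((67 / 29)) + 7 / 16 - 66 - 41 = -19316701 / 187600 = -102.97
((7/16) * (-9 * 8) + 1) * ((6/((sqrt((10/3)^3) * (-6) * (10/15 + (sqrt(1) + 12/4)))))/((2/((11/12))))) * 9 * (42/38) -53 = -53 + 54351 * sqrt(30)/60800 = -48.10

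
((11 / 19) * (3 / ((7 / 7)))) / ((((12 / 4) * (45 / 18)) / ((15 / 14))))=33 / 133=0.25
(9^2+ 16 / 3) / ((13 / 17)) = 4403 / 39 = 112.90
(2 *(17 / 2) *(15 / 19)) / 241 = 255 / 4579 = 0.06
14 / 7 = 2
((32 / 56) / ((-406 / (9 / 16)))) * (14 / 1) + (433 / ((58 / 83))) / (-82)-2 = -159263 / 16646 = -9.57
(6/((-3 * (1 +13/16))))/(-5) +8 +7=2207/145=15.22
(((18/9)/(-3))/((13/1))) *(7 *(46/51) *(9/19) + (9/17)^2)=-11974/71383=-0.17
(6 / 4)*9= 27 / 2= 13.50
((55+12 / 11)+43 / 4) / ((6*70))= 2941 / 18480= 0.16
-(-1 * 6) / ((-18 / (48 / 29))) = -16 / 29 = -0.55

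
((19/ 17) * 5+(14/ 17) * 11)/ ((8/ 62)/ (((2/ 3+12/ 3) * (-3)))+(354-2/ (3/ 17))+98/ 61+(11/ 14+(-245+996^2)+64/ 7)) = 2825154/ 191363091395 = 0.00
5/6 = 0.83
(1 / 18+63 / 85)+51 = 79249 / 1530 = 51.80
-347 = -347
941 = 941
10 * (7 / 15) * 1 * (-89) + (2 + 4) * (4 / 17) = -413.92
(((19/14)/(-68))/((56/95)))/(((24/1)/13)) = -23465/1279488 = -0.02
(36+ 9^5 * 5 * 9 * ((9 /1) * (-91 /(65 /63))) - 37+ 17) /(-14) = 2109289313 /14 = 150663522.36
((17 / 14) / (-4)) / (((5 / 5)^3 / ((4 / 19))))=-17 / 266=-0.06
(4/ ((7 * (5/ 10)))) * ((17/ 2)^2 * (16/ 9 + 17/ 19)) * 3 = 264146/ 399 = 662.02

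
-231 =-231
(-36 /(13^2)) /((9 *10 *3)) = -2 /2535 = -0.00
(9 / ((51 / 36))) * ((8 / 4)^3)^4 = 442368 / 17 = 26021.65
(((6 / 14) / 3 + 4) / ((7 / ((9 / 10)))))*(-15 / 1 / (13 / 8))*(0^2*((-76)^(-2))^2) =0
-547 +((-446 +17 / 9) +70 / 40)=-35617 / 36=-989.36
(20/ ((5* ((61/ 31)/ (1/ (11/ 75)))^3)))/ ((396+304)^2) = 20108925/ 59213895356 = 0.00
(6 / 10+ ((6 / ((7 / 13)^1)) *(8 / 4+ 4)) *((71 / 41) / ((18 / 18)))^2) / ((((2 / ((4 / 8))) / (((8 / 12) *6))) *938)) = 11831241 / 55187230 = 0.21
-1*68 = -68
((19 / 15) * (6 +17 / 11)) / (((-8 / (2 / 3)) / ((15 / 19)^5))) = -1400625 / 5734124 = -0.24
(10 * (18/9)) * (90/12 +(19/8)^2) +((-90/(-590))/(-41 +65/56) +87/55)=30625281023/115833520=264.39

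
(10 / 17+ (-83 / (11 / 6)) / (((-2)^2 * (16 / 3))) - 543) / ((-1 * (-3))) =-3258491 / 17952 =-181.51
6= 6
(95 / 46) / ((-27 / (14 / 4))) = -665 / 2484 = -0.27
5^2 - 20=5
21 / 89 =0.24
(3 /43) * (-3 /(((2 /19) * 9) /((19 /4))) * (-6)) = 6.30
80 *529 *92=3893440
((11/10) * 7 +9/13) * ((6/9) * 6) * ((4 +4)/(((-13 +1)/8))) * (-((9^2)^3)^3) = 1746701302496277770784/65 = 26872327730711965704.37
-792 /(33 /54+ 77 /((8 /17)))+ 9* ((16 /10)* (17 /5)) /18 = -452 /215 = -2.10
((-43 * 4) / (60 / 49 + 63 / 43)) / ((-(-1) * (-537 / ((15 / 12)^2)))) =2265025 / 12172716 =0.19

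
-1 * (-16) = 16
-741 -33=-774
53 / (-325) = -53 / 325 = -0.16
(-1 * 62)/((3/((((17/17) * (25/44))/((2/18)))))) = -2325/22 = -105.68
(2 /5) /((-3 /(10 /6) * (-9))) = 2 /81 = 0.02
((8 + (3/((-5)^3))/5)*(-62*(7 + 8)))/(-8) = 929.44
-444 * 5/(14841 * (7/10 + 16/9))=-22200/367727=-0.06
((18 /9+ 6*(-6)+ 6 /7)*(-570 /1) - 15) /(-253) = -5745 /77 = -74.61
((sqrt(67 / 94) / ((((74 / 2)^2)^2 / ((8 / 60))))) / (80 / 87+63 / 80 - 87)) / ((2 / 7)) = -1624*sqrt(6298) / 52291027908313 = -0.00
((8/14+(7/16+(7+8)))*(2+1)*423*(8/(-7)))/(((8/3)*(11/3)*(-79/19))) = 35370837/61936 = 571.09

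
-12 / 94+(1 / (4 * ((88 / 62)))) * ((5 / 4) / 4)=-9611 / 132352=-0.07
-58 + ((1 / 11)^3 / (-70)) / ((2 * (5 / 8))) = -13509652 / 232925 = -58.00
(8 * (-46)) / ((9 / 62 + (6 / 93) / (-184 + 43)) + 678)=-3217056 / 5928341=-0.54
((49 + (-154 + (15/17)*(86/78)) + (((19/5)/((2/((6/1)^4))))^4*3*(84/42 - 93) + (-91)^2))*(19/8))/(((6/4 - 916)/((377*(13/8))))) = 9930344134849972519317619/621860000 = 15968777755202091.34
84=84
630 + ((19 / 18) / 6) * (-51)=22357 / 36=621.03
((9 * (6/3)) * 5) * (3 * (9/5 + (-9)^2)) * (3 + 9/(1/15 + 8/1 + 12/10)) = 12340512/139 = 88780.66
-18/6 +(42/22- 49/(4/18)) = -4875/22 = -221.59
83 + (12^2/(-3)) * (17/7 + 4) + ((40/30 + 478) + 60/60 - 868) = -12878/21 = -613.24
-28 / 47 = -0.60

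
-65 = -65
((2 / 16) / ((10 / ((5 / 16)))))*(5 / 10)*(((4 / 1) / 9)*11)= 11 / 1152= 0.01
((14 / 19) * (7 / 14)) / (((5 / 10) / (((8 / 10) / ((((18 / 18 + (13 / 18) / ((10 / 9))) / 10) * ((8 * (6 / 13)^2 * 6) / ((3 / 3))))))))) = 5915 / 16929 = 0.35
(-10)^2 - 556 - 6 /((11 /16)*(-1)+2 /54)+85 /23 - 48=-3173851 /6463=-491.08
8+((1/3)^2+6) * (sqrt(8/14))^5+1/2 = 1760 * sqrt(7)/3087+17/2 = 10.01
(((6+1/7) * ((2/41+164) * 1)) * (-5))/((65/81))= -23426658/3731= -6278.92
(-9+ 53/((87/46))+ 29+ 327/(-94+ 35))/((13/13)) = 42.48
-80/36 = -20/9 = -2.22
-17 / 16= -1.06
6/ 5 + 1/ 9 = 59/ 45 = 1.31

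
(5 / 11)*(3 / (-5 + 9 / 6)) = -30 / 77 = -0.39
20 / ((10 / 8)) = 16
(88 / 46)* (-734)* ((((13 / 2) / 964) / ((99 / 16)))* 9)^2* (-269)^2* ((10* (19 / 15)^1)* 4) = -21829857217792 / 44083479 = -495193.61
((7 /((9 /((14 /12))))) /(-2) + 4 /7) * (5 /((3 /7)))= 445 /324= 1.37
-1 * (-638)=638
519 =519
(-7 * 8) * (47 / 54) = -1316 / 27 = -48.74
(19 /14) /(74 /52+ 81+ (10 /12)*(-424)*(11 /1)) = -741 /2077117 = -0.00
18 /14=9 /7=1.29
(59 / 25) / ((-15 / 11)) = -649 / 375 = -1.73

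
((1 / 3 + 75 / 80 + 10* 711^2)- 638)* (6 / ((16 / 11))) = 2668814687 / 128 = 20850114.74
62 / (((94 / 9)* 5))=279 / 235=1.19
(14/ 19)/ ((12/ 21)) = 49/ 38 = 1.29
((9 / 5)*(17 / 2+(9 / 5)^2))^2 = 27910089 / 62500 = 446.56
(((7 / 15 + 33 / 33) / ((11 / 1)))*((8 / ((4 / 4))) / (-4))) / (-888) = 1 / 3330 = 0.00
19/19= 1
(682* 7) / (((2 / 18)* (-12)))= -7161 / 2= -3580.50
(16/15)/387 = 16/5805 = 0.00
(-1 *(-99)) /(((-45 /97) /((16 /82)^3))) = -1.59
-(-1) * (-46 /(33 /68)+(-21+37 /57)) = -24064 /209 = -115.14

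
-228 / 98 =-114 / 49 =-2.33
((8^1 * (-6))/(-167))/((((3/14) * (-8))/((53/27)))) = -1484/4509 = -0.33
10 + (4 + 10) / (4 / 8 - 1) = -18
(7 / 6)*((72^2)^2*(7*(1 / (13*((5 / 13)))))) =219469824 / 5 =43893964.80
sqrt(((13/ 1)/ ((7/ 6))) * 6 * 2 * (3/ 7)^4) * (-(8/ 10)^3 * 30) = -20736 * sqrt(182)/ 8575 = -32.62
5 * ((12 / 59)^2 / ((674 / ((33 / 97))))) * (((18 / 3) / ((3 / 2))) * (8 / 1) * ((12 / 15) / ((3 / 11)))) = 1115136 / 113790409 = 0.01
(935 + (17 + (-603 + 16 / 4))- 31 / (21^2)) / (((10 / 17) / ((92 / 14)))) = 60856022 / 15435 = 3942.73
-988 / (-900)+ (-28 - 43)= -69.90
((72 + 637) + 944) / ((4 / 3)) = 1239.75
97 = 97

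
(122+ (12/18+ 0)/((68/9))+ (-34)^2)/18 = 14485/204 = 71.00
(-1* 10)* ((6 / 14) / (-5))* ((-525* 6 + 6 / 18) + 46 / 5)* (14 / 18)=-94214 / 45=-2093.64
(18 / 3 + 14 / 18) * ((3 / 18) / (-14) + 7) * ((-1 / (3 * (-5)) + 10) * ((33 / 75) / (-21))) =-59475427 / 5953500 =-9.99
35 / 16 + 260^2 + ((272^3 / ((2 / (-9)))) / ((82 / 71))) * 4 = -205699830117 / 656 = -313566814.20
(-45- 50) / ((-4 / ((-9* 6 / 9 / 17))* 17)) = -285 / 578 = -0.49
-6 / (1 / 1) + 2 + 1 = -3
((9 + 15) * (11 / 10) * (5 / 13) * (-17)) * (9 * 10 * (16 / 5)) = -646272 / 13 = -49713.23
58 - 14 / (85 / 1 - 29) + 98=623 / 4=155.75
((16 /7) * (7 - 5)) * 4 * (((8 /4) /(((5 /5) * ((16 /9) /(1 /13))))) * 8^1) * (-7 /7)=-1152 /91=-12.66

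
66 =66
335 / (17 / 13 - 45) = -4355 / 568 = -7.67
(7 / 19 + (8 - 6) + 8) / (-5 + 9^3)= 197 / 13756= 0.01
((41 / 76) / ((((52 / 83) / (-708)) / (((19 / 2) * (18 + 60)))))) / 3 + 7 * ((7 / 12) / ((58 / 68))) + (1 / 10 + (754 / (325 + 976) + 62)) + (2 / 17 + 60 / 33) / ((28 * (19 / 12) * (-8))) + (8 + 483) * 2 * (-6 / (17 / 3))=-125481962159227 / 827962905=-151555.05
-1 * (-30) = 30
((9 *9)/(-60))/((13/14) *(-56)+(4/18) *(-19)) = 243/10120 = 0.02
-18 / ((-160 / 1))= 9 / 80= 0.11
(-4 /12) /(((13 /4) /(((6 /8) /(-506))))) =1 /6578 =0.00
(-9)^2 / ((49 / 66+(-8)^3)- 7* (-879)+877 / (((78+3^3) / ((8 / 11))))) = 62370 / 4348819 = 0.01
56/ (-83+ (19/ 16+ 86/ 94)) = -42112/ 60835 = -0.69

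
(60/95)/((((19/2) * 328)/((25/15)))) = 5/14801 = 0.00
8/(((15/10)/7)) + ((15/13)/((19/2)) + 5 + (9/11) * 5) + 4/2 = 395696/8151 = 48.55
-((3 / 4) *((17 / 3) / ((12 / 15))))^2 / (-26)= 7225 / 6656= 1.09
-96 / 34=-2.82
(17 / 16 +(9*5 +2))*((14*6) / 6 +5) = 14611 / 16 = 913.19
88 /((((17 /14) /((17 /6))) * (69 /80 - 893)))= -49280 /214113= -0.23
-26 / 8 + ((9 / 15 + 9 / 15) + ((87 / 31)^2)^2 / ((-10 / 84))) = -9662544209 / 18470420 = -523.14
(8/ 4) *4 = 8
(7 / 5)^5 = 16807 / 3125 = 5.38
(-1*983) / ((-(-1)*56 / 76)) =-18677 / 14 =-1334.07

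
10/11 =0.91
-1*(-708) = 708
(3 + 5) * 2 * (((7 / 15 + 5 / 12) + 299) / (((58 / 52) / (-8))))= -14970176 / 435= -34414.20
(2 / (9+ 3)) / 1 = 1 / 6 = 0.17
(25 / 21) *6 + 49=393 / 7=56.14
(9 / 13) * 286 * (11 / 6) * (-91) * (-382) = 12618606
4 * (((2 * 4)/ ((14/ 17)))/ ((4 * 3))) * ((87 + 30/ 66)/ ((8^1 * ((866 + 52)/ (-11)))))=-481/ 1134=-0.42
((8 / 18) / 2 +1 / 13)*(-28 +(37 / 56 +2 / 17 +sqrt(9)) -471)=-2357255 / 15912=-148.14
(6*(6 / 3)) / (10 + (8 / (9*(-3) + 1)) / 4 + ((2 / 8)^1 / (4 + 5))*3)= 1872 / 1561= 1.20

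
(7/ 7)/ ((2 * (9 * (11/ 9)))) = 1/ 22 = 0.05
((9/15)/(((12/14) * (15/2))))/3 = 7/225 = 0.03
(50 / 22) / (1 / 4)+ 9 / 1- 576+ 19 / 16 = -97983 / 176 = -556.72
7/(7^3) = 0.02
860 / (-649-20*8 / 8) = -860 / 669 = -1.29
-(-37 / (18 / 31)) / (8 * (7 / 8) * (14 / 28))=18.21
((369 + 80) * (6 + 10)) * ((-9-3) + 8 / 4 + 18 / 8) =-55676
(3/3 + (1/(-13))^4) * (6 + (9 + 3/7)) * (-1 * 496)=-1530009216/199927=-7652.84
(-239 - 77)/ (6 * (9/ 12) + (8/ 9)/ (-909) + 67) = -5170392/ 1169867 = -4.42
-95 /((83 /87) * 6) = -2755 /166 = -16.60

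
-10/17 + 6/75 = -216/425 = -0.51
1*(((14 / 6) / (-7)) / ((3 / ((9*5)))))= -5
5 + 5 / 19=100 / 19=5.26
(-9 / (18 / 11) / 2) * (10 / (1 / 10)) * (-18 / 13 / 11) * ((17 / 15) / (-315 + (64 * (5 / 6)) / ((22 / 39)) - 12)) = -5610 / 33241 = -0.17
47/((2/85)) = 1997.50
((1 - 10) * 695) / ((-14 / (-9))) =-56295 / 14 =-4021.07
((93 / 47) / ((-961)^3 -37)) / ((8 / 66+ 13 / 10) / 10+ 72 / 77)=-1074150 / 518968242852359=-0.00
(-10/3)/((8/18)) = -15/2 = -7.50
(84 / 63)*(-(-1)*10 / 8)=5 / 3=1.67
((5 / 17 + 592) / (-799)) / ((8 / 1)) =-0.09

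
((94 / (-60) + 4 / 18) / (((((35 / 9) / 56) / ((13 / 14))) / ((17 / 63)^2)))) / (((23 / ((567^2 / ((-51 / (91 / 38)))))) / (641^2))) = 3856566456171 / 10925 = 353003794.62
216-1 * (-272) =488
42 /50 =21 /25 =0.84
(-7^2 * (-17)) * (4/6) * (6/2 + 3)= 3332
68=68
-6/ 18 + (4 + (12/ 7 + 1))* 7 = 140/ 3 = 46.67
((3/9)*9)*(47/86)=141/86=1.64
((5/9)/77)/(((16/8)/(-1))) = -5/1386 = -0.00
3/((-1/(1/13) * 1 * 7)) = -3/91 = -0.03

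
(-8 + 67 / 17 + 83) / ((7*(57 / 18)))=8052 / 2261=3.56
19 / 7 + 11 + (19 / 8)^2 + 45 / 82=19.90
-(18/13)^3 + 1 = -3635/2197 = -1.65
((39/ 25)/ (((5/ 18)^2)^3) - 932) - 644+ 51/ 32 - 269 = 19404677427/ 12500000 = 1552.37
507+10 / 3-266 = 733 / 3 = 244.33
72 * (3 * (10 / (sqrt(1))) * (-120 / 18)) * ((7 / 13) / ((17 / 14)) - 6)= 80014.48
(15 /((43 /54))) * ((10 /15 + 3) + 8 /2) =6210 /43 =144.42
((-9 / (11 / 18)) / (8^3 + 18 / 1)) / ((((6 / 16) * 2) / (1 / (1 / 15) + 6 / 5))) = -8748 / 14575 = -0.60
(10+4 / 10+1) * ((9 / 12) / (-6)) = -57 / 40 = -1.42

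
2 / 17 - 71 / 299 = -609 / 5083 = -0.12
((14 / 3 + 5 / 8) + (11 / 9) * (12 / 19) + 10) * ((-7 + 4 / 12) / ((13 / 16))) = -293000 / 2223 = -131.80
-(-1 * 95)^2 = -9025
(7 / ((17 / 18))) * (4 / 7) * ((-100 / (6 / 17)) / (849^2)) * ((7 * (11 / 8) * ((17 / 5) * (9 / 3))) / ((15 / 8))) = -20944 / 240267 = -0.09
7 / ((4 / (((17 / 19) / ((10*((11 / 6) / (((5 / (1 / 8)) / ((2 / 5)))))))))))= 1785 / 209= 8.54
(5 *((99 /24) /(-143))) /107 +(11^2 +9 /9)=1357601 /11128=122.00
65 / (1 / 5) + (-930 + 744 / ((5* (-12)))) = -3087 / 5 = -617.40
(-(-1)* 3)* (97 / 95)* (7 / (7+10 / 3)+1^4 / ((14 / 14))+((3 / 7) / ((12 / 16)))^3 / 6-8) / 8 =-4866781 / 2020270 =-2.41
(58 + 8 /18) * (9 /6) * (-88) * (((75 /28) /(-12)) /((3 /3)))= 72325 /42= 1722.02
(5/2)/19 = 5/38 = 0.13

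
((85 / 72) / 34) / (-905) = -1 / 26064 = -0.00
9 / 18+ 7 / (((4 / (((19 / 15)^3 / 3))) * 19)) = 22777 / 40500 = 0.56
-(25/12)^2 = -4.34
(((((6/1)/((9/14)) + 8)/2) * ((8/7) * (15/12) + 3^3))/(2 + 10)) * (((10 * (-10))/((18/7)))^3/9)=-7922687500/59049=-134171.41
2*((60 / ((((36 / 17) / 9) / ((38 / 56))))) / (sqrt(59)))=45.05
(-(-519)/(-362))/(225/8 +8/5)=-10380/215209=-0.05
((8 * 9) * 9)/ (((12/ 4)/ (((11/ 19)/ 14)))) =1188/ 133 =8.93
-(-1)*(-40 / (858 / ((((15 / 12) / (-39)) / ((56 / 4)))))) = 25 / 234234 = 0.00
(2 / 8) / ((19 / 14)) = 7 / 38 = 0.18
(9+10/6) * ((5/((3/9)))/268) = 40/67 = 0.60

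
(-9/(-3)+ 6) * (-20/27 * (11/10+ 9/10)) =-40/3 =-13.33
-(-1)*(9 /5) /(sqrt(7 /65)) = 9*sqrt(455) /35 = 5.49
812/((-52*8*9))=-203/936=-0.22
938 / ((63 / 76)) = 10184 / 9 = 1131.56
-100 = -100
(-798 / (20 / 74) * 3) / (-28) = 6327 / 20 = 316.35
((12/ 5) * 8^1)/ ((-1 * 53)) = -96/ 265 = -0.36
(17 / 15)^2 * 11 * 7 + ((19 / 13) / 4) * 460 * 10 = 5205539 / 2925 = 1779.67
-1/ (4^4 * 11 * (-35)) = 1/ 98560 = 0.00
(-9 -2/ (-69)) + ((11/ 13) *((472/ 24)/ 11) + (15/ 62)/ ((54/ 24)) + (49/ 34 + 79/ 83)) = -389036129/ 78471354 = -4.96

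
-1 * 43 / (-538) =43 / 538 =0.08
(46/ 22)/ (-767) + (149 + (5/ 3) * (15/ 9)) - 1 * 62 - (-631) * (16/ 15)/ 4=97969409/ 379665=258.04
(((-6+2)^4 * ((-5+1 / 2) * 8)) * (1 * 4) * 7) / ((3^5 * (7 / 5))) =-758.52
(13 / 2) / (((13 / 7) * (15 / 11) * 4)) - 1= -43 / 120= -0.36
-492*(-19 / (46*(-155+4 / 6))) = -14022 / 10649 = -1.32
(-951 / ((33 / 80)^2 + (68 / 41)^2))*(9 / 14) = -46040572800 / 219969463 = -209.30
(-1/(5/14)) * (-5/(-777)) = -2/111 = -0.02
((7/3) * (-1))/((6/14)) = -49/9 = -5.44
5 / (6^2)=5 / 36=0.14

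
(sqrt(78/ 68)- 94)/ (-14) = 47/ 7- sqrt(1326)/ 476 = 6.64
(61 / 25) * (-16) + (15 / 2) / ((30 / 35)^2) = -17299 / 600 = -28.83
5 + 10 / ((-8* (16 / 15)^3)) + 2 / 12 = 4.14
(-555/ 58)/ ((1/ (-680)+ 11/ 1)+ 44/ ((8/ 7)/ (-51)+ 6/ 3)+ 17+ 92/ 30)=-199833300/ 1113392041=-0.18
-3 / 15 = -1 / 5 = -0.20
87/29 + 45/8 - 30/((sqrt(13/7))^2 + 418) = 201111/23512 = 8.55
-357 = -357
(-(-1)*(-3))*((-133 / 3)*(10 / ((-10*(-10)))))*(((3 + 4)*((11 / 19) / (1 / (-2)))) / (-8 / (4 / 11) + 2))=539 / 100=5.39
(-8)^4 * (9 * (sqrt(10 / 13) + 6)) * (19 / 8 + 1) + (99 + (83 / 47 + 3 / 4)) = 855717.57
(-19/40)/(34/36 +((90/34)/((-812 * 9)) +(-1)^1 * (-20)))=-0.02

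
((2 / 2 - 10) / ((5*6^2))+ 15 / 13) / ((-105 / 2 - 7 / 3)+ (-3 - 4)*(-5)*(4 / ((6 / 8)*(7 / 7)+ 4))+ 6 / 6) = -16359 / 361010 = -0.05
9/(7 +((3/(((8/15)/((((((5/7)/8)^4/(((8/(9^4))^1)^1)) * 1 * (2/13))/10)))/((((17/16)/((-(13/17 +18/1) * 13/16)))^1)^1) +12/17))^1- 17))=-305365421738556/339305578768465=-0.90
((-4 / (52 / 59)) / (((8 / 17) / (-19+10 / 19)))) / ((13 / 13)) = 27081 / 152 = 178.16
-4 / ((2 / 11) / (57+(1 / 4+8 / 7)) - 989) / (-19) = -71940 / 337955071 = -0.00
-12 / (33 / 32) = -128 / 11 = -11.64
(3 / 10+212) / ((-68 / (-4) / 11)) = 23353 / 170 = 137.37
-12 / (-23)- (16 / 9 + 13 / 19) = -7631 / 3933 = -1.94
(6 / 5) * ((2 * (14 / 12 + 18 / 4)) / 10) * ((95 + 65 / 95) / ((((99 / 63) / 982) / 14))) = 5948539632 / 5225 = 1138476.48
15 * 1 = 15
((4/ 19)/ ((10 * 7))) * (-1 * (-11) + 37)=96/ 665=0.14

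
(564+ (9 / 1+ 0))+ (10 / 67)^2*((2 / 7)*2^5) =18011779 / 31423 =573.20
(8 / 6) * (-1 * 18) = -24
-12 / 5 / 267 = -4 / 445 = -0.01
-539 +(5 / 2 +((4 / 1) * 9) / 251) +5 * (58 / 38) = -5042979 / 9538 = -528.72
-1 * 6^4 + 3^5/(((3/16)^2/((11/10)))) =31536/5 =6307.20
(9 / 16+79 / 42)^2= 674041 / 112896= 5.97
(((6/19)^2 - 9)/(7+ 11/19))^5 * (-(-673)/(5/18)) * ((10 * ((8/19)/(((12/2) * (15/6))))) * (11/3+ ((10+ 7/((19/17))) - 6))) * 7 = -10845377956069669719/73225972858880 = -148108.35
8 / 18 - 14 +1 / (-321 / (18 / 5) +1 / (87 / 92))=-1871948 / 137979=-13.57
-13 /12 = -1.08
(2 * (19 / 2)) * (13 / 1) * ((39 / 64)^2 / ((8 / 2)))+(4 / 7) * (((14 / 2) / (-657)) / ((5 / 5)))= 246760823 / 10764288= 22.92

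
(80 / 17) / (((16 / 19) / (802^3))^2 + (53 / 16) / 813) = 312394909595680736433408 / 270475681835897647241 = 1154.98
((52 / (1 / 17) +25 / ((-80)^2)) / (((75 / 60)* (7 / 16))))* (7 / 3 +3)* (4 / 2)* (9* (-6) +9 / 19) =-122747832 / 133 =-922916.03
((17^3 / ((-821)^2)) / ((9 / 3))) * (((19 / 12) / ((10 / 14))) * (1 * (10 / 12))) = 653429 / 145592856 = 0.00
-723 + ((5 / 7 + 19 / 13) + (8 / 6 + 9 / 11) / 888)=-1922189419 / 2666664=-720.82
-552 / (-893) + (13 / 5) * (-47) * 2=-1088486 / 4465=-243.78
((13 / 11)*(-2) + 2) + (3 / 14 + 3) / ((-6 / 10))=-881 / 154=-5.72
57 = 57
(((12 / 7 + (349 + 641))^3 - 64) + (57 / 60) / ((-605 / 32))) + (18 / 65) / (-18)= 13155959588372917 / 13488475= 975348183.42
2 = 2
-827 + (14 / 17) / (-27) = -379607 / 459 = -827.03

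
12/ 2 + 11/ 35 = 221/ 35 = 6.31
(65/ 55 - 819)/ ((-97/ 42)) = 377832/ 1067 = 354.11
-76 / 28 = -19 / 7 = -2.71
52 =52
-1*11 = -11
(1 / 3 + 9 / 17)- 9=-415 / 51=-8.14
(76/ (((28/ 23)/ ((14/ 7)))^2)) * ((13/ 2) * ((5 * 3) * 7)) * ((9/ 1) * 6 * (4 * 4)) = 846696240/ 7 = 120956605.71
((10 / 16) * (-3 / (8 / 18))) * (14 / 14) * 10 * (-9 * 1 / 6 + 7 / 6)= 225 / 16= 14.06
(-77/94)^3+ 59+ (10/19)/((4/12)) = 947328057/15781096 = 60.03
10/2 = 5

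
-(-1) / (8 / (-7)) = -7 / 8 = -0.88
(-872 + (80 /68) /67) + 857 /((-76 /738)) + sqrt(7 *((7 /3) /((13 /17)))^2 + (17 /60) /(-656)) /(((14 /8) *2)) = -397930531 /43282 + sqrt(266610212305) /223860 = -9191.60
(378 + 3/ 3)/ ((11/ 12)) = 413.45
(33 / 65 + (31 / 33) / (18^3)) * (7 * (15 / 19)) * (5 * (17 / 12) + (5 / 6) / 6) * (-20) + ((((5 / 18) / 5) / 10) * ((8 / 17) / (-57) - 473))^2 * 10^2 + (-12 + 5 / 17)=8235740549033 / 30118113036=273.45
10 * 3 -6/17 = 504/17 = 29.65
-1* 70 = -70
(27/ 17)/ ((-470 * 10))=-27/ 79900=-0.00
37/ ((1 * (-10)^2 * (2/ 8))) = 37/ 25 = 1.48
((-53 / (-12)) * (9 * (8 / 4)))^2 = 25281 / 4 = 6320.25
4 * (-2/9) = -8/9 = -0.89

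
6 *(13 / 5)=78 / 5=15.60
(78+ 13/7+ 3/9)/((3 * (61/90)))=16840/427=39.44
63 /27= 7 /3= 2.33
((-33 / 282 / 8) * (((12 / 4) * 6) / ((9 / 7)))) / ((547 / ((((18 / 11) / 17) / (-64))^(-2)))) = -344654464 / 2082429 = -165.51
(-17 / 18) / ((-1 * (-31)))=-17 / 558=-0.03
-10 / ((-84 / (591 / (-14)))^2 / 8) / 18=-1.12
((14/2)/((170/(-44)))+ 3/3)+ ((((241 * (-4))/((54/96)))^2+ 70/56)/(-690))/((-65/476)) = 1925035673377/61758450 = 31170.40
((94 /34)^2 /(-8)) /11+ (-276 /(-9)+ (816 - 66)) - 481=22856741 /76296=299.58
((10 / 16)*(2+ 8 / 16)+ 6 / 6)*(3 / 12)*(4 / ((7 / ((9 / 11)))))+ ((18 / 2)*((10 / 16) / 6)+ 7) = 2537 / 308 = 8.24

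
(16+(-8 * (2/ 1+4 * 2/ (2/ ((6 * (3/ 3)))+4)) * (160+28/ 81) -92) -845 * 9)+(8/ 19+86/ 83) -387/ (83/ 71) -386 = -22136049872/ 1660581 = -13330.30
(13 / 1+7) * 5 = 100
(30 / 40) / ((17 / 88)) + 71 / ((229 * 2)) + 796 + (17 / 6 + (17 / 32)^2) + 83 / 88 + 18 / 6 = 106175314933 / 131552256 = 807.10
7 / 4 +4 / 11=93 / 44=2.11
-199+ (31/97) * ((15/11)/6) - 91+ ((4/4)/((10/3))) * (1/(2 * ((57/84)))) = -58732161/202730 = -289.71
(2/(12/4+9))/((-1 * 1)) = -1/6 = -0.17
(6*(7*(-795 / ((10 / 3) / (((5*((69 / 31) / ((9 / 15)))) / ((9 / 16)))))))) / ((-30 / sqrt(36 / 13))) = 2047920*sqrt(13) / 403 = 18322.28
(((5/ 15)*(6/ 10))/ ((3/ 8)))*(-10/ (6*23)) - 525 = -108683/ 207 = -525.04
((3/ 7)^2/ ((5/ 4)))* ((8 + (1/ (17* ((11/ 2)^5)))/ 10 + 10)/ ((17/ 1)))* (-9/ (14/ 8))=-319344827616/ 399112561925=-0.80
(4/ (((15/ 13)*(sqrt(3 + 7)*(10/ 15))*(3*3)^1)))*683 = 8879*sqrt(10)/ 225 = 124.79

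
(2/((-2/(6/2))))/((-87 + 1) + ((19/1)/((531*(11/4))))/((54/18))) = 52569/1506902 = 0.03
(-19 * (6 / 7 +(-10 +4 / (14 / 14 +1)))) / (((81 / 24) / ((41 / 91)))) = 18.12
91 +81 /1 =172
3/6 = 1/2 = 0.50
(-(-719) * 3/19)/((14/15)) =121.64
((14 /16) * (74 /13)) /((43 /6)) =0.69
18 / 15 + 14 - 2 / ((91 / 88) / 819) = -7844 / 5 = -1568.80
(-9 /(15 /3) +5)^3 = 4096 /125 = 32.77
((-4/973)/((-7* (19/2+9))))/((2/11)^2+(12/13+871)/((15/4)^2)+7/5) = 566280/1131599884457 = 0.00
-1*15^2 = -225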